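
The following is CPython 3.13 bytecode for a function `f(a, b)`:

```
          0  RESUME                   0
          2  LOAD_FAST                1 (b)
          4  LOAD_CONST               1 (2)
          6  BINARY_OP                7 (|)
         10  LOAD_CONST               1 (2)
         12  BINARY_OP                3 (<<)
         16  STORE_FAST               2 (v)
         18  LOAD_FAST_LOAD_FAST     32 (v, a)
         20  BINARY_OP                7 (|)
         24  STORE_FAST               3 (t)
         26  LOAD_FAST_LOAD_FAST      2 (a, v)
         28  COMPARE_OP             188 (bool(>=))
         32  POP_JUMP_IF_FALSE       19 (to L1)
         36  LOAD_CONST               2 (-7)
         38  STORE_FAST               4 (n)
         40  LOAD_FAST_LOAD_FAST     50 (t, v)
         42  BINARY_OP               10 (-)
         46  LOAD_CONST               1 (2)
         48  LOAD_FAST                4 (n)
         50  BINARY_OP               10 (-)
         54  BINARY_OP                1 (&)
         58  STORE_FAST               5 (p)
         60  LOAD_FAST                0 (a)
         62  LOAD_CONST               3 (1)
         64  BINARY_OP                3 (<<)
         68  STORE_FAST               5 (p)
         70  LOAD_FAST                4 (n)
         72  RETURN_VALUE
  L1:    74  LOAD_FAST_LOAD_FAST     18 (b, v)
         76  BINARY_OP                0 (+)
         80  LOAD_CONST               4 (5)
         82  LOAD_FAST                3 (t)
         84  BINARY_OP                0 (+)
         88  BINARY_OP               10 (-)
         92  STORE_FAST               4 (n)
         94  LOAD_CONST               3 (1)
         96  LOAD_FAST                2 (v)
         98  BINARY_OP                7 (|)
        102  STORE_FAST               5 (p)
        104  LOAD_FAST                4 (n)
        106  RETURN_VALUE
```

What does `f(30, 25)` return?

LOAD_FAST b → push 25. Stack: [25]
LOAD_CONST → push 2. Stack: [25, 2]
BINARY_OP | → 25 | 2 = 27. Stack: [27]
LOAD_CONST → push 2. Stack: [27, 2]
BINARY_OP << → 27 << 2 = 108. Stack: [108]
STORE_FAST v → v=108. Stack: []
LOAD_FAST_LOAD_FAST v,a → push 108,30. Stack: [108, 30]
BINARY_OP | → 108 | 30 = 126. Stack: [126]
STORE_FAST t → t=126. Stack: []
LOAD_FAST_LOAD_FAST a,v → push 30,108. Stack: [30, 108]
COMPARE_OP bool(>=) → 30 vs 108 = False. Stack: [False]
POP_JUMP_IF_FALSE → pop False; jump. Stack: []
LOAD_FAST_LOAD_FAST b,v → push 25,108. Stack: [25, 108]
BINARY_OP + → 25 + 108 = 133. Stack: [133]
LOAD_CONST → push 5. Stack: [133, 5]
LOAD_FAST t → push 126. Stack: [133, 5, 126]
BINARY_OP + → 5 + 126 = 131. Stack: [133, 131]
BINARY_OP - → 133 - 131 = 2. Stack: [2]
STORE_FAST n → n=2. Stack: []
LOAD_CONST → push 1. Stack: [1]
LOAD_FAST v → push 108. Stack: [1, 108]
BINARY_OP | → 1 | 108 = 109. Stack: [109]
STORE_FAST p → p=109. Stack: []
LOAD_FAST n → push 2. Stack: [2]
RETURN_VALUE → return 2.

2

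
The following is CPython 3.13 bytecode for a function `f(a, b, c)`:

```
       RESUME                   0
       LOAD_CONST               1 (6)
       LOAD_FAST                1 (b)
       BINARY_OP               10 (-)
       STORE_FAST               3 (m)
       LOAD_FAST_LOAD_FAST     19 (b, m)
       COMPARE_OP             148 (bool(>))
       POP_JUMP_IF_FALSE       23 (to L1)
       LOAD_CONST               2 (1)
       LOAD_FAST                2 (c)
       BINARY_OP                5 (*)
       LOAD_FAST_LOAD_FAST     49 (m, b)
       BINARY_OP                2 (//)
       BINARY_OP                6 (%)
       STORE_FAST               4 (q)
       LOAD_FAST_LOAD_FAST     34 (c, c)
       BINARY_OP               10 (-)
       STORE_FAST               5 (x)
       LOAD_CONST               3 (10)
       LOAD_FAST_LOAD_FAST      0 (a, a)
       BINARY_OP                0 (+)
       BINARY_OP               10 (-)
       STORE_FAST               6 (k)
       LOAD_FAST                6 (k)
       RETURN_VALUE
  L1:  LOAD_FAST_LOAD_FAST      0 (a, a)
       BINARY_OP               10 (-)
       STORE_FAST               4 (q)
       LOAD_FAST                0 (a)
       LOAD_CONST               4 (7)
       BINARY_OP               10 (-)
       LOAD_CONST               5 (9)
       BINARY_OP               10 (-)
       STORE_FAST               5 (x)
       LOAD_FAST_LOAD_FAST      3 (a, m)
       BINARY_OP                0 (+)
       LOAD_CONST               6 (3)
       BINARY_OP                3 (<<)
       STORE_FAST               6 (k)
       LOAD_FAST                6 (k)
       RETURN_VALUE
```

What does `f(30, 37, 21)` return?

LOAD_CONST → push 6. Stack: [6]
LOAD_FAST b → push 37. Stack: [6, 37]
BINARY_OP - → 6 - 37 = -31. Stack: [-31]
STORE_FAST m → m=-31. Stack: []
LOAD_FAST_LOAD_FAST b,m → push 37,-31. Stack: [37, -31]
COMPARE_OP bool(>) → 37 vs -31 = True. Stack: [True]
POP_JUMP_IF_FALSE → pop True; no jump. Stack: []
LOAD_CONST → push 1. Stack: [1]
LOAD_FAST c → push 21. Stack: [1, 21]
BINARY_OP * → 1 * 21 = 21. Stack: [21]
LOAD_FAST_LOAD_FAST m,b → push -31,37. Stack: [21, -31, 37]
BINARY_OP // → -31 // 37 = -1. Stack: [21, -1]
BINARY_OP % → 21 % -1 = 0. Stack: [0]
STORE_FAST q → q=0. Stack: []
LOAD_FAST_LOAD_FAST c,c → push 21,21. Stack: [21, 21]
BINARY_OP - → 21 - 21 = 0. Stack: [0]
STORE_FAST x → x=0. Stack: []
LOAD_CONST → push 10. Stack: [10]
LOAD_FAST_LOAD_FAST a,a → push 30,30. Stack: [10, 30, 30]
BINARY_OP + → 30 + 30 = 60. Stack: [10, 60]
BINARY_OP - → 10 - 60 = -50. Stack: [-50]
STORE_FAST k → k=-50. Stack: []
LOAD_FAST k → push -50. Stack: [-50]
RETURN_VALUE → return -50.

-50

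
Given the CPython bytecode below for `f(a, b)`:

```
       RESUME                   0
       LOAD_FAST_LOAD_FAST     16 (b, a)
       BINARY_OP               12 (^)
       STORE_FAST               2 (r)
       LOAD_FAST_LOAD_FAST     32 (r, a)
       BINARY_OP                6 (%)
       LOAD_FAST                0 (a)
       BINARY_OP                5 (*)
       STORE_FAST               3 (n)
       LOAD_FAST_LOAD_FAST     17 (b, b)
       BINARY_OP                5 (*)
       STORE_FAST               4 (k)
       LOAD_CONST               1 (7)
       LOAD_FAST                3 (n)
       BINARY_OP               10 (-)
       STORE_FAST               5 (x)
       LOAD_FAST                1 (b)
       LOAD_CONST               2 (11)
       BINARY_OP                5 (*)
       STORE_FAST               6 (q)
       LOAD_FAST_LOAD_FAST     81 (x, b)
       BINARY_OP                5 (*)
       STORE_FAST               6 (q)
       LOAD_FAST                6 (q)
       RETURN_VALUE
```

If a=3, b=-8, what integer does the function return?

-32

LOAD_FAST_LOAD_FAST b,a → push -8,3. Stack: [-8, 3]
BINARY_OP ^ → -8 ^ 3 = -5. Stack: [-5]
STORE_FAST r → r=-5. Stack: []
LOAD_FAST_LOAD_FAST r,a → push -5,3. Stack: [-5, 3]
BINARY_OP % → -5 % 3 = 1. Stack: [1]
LOAD_FAST a → push 3. Stack: [1, 3]
BINARY_OP * → 1 * 3 = 3. Stack: [3]
STORE_FAST n → n=3. Stack: []
LOAD_FAST_LOAD_FAST b,b → push -8,-8. Stack: [-8, -8]
BINARY_OP * → -8 * -8 = 64. Stack: [64]
STORE_FAST k → k=64. Stack: []
LOAD_CONST → push 7. Stack: [7]
LOAD_FAST n → push 3. Stack: [7, 3]
BINARY_OP - → 7 - 3 = 4. Stack: [4]
STORE_FAST x → x=4. Stack: []
LOAD_FAST b → push -8. Stack: [-8]
LOAD_CONST → push 11. Stack: [-8, 11]
BINARY_OP * → -8 * 11 = -88. Stack: [-88]
STORE_FAST q → q=-88. Stack: []
LOAD_FAST_LOAD_FAST x,b → push 4,-8. Stack: [4, -8]
BINARY_OP * → 4 * -8 = -32. Stack: [-32]
STORE_FAST q → q=-32. Stack: []
LOAD_FAST q → push -32. Stack: [-32]
RETURN_VALUE → return -32.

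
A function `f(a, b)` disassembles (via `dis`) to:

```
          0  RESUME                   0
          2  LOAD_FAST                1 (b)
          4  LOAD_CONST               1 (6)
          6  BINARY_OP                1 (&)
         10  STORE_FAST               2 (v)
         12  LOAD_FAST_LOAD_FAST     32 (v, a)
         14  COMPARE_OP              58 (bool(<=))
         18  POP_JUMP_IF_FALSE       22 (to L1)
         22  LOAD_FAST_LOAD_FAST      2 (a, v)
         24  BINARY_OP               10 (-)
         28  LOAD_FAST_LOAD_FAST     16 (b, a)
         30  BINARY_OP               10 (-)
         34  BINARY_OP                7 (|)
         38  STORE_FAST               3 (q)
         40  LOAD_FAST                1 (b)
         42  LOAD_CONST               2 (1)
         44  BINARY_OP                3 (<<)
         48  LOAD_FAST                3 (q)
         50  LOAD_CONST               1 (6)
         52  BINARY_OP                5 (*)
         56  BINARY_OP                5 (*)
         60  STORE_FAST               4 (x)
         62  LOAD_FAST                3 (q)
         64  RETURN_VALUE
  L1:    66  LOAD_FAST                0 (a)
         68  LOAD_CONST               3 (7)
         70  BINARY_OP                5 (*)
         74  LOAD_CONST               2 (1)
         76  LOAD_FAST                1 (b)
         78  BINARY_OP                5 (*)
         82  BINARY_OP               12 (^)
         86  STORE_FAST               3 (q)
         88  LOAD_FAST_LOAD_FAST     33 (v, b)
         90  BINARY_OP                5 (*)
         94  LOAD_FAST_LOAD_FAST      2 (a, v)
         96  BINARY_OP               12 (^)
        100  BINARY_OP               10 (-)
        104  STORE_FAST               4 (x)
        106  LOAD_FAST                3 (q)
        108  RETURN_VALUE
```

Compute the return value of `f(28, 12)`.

LOAD_FAST b → push 12. Stack: [12]
LOAD_CONST → push 6. Stack: [12, 6]
BINARY_OP & → 12 & 6 = 4. Stack: [4]
STORE_FAST v → v=4. Stack: []
LOAD_FAST_LOAD_FAST v,a → push 4,28. Stack: [4, 28]
COMPARE_OP bool(<=) → 4 vs 28 = True. Stack: [True]
POP_JUMP_IF_FALSE → pop True; no jump. Stack: []
LOAD_FAST_LOAD_FAST a,v → push 28,4. Stack: [28, 4]
BINARY_OP - → 28 - 4 = 24. Stack: [24]
LOAD_FAST_LOAD_FAST b,a → push 12,28. Stack: [24, 12, 28]
BINARY_OP - → 12 - 28 = -16. Stack: [24, -16]
BINARY_OP | → 24 | -16 = -8. Stack: [-8]
STORE_FAST q → q=-8. Stack: []
LOAD_FAST b → push 12. Stack: [12]
LOAD_CONST → push 1. Stack: [12, 1]
BINARY_OP << → 12 << 1 = 24. Stack: [24]
LOAD_FAST q → push -8. Stack: [24, -8]
LOAD_CONST → push 6. Stack: [24, -8, 6]
BINARY_OP * → -8 * 6 = -48. Stack: [24, -48]
BINARY_OP * → 24 * -48 = -1152. Stack: [-1152]
STORE_FAST x → x=-1152. Stack: []
LOAD_FAST q → push -8. Stack: [-8]
RETURN_VALUE → return -8.

-8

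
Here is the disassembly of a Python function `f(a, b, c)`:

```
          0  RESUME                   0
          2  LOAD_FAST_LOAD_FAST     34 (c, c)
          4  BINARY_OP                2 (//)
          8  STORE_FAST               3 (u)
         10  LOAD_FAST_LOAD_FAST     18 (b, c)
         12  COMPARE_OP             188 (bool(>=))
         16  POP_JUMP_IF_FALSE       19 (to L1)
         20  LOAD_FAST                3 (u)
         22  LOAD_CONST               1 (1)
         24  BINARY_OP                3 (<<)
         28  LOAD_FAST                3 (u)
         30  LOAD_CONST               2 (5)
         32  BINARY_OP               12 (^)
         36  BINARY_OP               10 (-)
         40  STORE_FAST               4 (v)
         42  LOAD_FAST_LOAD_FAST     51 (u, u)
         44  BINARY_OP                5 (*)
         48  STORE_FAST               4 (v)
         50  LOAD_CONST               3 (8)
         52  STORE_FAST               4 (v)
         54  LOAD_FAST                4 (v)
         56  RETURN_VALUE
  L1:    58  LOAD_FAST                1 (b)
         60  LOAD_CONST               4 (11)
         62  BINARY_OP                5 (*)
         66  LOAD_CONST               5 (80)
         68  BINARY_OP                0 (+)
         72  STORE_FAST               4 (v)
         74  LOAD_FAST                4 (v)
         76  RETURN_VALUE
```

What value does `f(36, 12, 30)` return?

212

LOAD_FAST_LOAD_FAST c,c → push 30,30. Stack: [30, 30]
BINARY_OP // → 30 // 30 = 1. Stack: [1]
STORE_FAST u → u=1. Stack: []
LOAD_FAST_LOAD_FAST b,c → push 12,30. Stack: [12, 30]
COMPARE_OP bool(>=) → 12 vs 30 = False. Stack: [False]
POP_JUMP_IF_FALSE → pop False; jump. Stack: []
LOAD_FAST b → push 12. Stack: [12]
LOAD_CONST → push 11. Stack: [12, 11]
BINARY_OP * → 12 * 11 = 132. Stack: [132]
LOAD_CONST → push 80. Stack: [132, 80]
BINARY_OP + → 132 + 80 = 212. Stack: [212]
STORE_FAST v → v=212. Stack: []
LOAD_FAST v → push 212. Stack: [212]
RETURN_VALUE → return 212.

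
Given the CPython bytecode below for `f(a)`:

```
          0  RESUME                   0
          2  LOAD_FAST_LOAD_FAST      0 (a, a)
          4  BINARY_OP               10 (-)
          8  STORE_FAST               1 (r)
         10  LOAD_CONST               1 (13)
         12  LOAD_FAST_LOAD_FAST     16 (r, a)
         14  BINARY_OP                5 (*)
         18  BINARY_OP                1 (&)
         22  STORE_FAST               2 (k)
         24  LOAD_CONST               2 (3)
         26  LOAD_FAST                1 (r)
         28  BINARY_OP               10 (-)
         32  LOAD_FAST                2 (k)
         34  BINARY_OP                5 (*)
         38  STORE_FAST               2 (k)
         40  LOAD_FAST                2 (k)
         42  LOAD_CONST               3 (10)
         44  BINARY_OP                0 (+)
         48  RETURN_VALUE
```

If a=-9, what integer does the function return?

10

LOAD_FAST_LOAD_FAST a,a → push -9,-9. Stack: [-9, -9]
BINARY_OP - → -9 - -9 = 0. Stack: [0]
STORE_FAST r → r=0. Stack: []
LOAD_CONST → push 13. Stack: [13]
LOAD_FAST_LOAD_FAST r,a → push 0,-9. Stack: [13, 0, -9]
BINARY_OP * → 0 * -9 = 0. Stack: [13, 0]
BINARY_OP & → 13 & 0 = 0. Stack: [0]
STORE_FAST k → k=0. Stack: []
LOAD_CONST → push 3. Stack: [3]
LOAD_FAST r → push 0. Stack: [3, 0]
BINARY_OP - → 3 - 0 = 3. Stack: [3]
LOAD_FAST k → push 0. Stack: [3, 0]
BINARY_OP * → 3 * 0 = 0. Stack: [0]
STORE_FAST k → k=0. Stack: []
LOAD_FAST k → push 0. Stack: [0]
LOAD_CONST → push 10. Stack: [0, 10]
BINARY_OP + → 0 + 10 = 10. Stack: [10]
RETURN_VALUE → return 10.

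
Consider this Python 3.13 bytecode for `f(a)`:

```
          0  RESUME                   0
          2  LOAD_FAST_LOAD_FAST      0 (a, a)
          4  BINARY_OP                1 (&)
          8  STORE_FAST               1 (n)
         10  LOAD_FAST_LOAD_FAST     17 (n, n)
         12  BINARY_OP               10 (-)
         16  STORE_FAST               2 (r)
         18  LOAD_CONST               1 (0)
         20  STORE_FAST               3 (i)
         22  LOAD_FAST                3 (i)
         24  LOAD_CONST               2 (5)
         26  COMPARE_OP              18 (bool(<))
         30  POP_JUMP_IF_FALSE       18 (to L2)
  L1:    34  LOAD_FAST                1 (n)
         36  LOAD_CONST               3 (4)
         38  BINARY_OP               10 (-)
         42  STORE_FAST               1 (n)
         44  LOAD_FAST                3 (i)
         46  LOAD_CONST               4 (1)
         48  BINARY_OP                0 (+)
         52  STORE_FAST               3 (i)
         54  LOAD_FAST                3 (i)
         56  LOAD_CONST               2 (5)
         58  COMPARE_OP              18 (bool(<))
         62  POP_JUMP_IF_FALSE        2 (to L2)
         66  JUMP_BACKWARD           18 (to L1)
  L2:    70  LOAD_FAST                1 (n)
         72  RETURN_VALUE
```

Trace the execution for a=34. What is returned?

LOAD_FAST_LOAD_FAST a,a → push 34,34
BINARY_OP & → 34 & 34 = 34
STORE_FAST n → n=34
LOAD_FAST_LOAD_FAST n,n → push 34,34
BINARY_OP - → 34 - 34 = 0
STORE_FAST r → r=0
LOAD_CONST → push 0
STORE_FAST i → i=0
LOAD_FAST i → push 0
LOAD_CONST → push 5
COMPARE_OP bool(<) → 0 vs 5 = True
POP_JUMP_IF_FALSE → pop True; no jump
LOAD_FAST n → push 34
LOAD_CONST → push 4
BINARY_OP - → 34 - 4 = 30
STORE_FAST n → n=30
LOAD_FAST i → push 0
LOAD_CONST → push 1
BINARY_OP + → 0 + 1 = 1
STORE_FAST i → i=1
LOAD_FAST i → push 1
LOAD_CONST → push 5
COMPARE_OP bool(<) → 1 vs 5 = True
POP_JUMP_IF_FALSE → pop True; no jump
LOAD_FAST n → push 30
LOAD_CONST → push 4
BINARY_OP - → 30 - 4 = 26
STORE_FAST n → n=26
LOAD_FAST i → push 1
LOAD_CONST → push 1
BINARY_OP + → 1 + 1 = 2
STORE_FAST i → i=2
LOAD_FAST i → push 2
LOAD_CONST → push 5
COMPARE_OP bool(<) → 2 vs 5 = True
POP_JUMP_IF_FALSE → pop True; no jump
LOAD_FAST n → push 26
LOAD_CONST → push 4
BINARY_OP - → 26 - 4 = 22
STORE_FAST n → n=22
LOAD_FAST i → push 2
LOAD_CONST → push 1
BINARY_OP + → 2 + 1 = 3
STORE_FAST i → i=3
LOAD_FAST i → push 3
LOAD_CONST → push 5
COMPARE_OP bool(<) → 3 vs 5 = True
POP_JUMP_IF_FALSE → pop True; no jump
LOAD_FAST n → push 22
LOAD_CONST → push 4
BINARY_OP - → 22 - 4 = 18
STORE_FAST n → n=18
LOAD_FAST i → push 3
LOAD_CONST → push 1
BINARY_OP + → 3 + 1 = 4
STORE_FAST i → i=4
LOAD_FAST i → push 4
LOAD_CONST → push 5
COMPARE_OP bool(<) → 4 vs 5 = True
POP_JUMP_IF_FALSE → pop True; no jump
LOAD_FAST n → push 18
LOAD_CONST → push 4
BINARY_OP - → 18 - 4 = 14
STORE_FAST n → n=14
LOAD_FAST i → push 4
LOAD_CONST → push 1
BINARY_OP + → 4 + 1 = 5
STORE_FAST i → i=5
LOAD_FAST i → push 5
LOAD_CONST → push 5
COMPARE_OP bool(<) → 5 vs 5 = False
POP_JUMP_IF_FALSE → pop False; jump
LOAD_FAST n → push 14
RETURN_VALUE → return 14.

14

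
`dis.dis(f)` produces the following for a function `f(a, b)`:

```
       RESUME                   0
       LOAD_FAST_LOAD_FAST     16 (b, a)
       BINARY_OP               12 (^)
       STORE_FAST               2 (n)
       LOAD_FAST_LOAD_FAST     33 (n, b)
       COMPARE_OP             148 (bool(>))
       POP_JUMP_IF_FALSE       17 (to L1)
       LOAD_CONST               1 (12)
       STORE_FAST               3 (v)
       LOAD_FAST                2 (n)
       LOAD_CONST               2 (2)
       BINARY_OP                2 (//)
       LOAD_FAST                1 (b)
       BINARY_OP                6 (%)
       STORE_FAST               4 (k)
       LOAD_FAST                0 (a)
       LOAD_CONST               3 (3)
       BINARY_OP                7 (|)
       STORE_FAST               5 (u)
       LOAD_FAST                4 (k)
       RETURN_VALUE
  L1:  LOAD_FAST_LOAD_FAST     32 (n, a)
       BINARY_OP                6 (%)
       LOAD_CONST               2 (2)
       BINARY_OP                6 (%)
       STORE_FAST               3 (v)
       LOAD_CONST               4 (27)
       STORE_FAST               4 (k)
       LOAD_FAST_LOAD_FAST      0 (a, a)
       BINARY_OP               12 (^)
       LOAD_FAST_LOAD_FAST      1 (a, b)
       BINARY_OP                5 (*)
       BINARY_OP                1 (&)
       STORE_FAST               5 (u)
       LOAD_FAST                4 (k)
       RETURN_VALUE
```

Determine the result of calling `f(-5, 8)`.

LOAD_FAST_LOAD_FAST b,a → push 8,-5. Stack: [8, -5]
BINARY_OP ^ → 8 ^ -5 = -13. Stack: [-13]
STORE_FAST n → n=-13. Stack: []
LOAD_FAST_LOAD_FAST n,b → push -13,8. Stack: [-13, 8]
COMPARE_OP bool(>) → -13 vs 8 = False. Stack: [False]
POP_JUMP_IF_FALSE → pop False; jump. Stack: []
LOAD_FAST_LOAD_FAST n,a → push -13,-5. Stack: [-13, -5]
BINARY_OP % → -13 % -5 = -3. Stack: [-3]
LOAD_CONST → push 2. Stack: [-3, 2]
BINARY_OP % → -3 % 2 = 1. Stack: [1]
STORE_FAST v → v=1. Stack: []
LOAD_CONST → push 27. Stack: [27]
STORE_FAST k → k=27. Stack: []
LOAD_FAST_LOAD_FAST a,a → push -5,-5. Stack: [-5, -5]
BINARY_OP ^ → -5 ^ -5 = 0. Stack: [0]
LOAD_FAST_LOAD_FAST a,b → push -5,8. Stack: [0, -5, 8]
BINARY_OP * → -5 * 8 = -40. Stack: [0, -40]
BINARY_OP & → 0 & -40 = 0. Stack: [0]
STORE_FAST u → u=0. Stack: []
LOAD_FAST k → push 27. Stack: [27]
RETURN_VALUE → return 27.

27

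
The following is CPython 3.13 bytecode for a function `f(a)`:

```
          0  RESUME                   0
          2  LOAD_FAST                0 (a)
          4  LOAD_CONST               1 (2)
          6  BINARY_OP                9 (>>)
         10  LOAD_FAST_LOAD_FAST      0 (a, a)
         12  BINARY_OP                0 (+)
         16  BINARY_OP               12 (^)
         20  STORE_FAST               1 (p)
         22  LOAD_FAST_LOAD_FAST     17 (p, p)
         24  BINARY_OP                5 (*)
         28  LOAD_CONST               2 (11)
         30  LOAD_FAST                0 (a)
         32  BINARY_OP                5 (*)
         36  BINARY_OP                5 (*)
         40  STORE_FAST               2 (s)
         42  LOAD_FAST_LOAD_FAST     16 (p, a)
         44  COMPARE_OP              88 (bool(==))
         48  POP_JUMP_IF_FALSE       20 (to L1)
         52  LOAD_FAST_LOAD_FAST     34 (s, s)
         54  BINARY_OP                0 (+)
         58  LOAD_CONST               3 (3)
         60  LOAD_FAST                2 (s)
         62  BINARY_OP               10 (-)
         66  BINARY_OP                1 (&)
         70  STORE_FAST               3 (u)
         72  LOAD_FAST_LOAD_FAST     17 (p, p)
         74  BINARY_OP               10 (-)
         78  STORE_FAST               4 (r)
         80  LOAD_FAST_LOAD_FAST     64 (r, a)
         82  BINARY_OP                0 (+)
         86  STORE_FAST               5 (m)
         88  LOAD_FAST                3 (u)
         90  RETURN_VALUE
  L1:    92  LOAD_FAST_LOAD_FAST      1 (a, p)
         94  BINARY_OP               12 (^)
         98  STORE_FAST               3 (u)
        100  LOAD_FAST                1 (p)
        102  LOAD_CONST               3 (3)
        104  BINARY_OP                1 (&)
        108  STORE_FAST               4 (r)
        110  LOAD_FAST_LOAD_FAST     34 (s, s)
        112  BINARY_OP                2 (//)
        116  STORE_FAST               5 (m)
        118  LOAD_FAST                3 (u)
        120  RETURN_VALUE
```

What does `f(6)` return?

11

LOAD_FAST a → push 6. Stack: [6]
LOAD_CONST → push 2. Stack: [6, 2]
BINARY_OP >> → 6 >> 2 = 1. Stack: [1]
LOAD_FAST_LOAD_FAST a,a → push 6,6. Stack: [1, 6, 6]
BINARY_OP + → 6 + 6 = 12. Stack: [1, 12]
BINARY_OP ^ → 1 ^ 12 = 13. Stack: [13]
STORE_FAST p → p=13. Stack: []
LOAD_FAST_LOAD_FAST p,p → push 13,13. Stack: [13, 13]
BINARY_OP * → 13 * 13 = 169. Stack: [169]
LOAD_CONST → push 11. Stack: [169, 11]
LOAD_FAST a → push 6. Stack: [169, 11, 6]
BINARY_OP * → 11 * 6 = 66. Stack: [169, 66]
BINARY_OP * → 169 * 66 = 11154. Stack: [11154]
STORE_FAST s → s=11154. Stack: []
LOAD_FAST_LOAD_FAST p,a → push 13,6. Stack: [13, 6]
COMPARE_OP bool(==) → 13 vs 6 = False. Stack: [False]
POP_JUMP_IF_FALSE → pop False; jump. Stack: []
LOAD_FAST_LOAD_FAST a,p → push 6,13. Stack: [6, 13]
BINARY_OP ^ → 6 ^ 13 = 11. Stack: [11]
STORE_FAST u → u=11. Stack: []
LOAD_FAST p → push 13. Stack: [13]
LOAD_CONST → push 3. Stack: [13, 3]
BINARY_OP & → 13 & 3 = 1. Stack: [1]
STORE_FAST r → r=1. Stack: []
LOAD_FAST_LOAD_FAST s,s → push 11154,11154. Stack: [11154, 11154]
BINARY_OP // → 11154 // 11154 = 1. Stack: [1]
STORE_FAST m → m=1. Stack: []
LOAD_FAST u → push 11. Stack: [11]
RETURN_VALUE → return 11.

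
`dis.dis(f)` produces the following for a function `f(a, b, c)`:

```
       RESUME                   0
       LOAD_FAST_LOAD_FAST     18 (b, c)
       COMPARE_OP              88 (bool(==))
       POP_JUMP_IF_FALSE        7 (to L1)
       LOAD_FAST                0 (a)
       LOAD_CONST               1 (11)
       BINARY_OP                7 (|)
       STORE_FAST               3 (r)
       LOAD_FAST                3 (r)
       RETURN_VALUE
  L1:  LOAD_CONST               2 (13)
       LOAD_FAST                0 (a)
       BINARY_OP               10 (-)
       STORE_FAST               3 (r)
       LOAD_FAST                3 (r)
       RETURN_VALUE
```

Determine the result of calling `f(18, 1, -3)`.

-5

LOAD_FAST_LOAD_FAST b,c → push 1,-3. Stack: [1, -3]
COMPARE_OP bool(==) → 1 vs -3 = False. Stack: [False]
POP_JUMP_IF_FALSE → pop False; jump. Stack: []
LOAD_CONST → push 13. Stack: [13]
LOAD_FAST a → push 18. Stack: [13, 18]
BINARY_OP - → 13 - 18 = -5. Stack: [-5]
STORE_FAST r → r=-5. Stack: []
LOAD_FAST r → push -5. Stack: [-5]
RETURN_VALUE → return -5.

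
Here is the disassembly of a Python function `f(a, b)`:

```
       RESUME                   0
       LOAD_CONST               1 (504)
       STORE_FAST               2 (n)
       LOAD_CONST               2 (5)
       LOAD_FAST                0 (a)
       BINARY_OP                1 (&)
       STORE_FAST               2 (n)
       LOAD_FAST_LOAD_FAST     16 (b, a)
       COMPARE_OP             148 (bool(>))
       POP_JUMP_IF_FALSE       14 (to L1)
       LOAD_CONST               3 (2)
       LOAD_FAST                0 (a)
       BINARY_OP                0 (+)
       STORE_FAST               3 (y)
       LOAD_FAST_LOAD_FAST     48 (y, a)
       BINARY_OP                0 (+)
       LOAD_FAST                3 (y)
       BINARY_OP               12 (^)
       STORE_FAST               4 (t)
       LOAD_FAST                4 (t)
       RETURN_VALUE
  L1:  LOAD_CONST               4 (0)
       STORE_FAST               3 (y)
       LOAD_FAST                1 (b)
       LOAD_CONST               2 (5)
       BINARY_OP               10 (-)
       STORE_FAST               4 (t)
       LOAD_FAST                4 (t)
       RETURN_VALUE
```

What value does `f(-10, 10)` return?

22

LOAD_CONST → push 504. Stack: [504]
STORE_FAST n → n=504. Stack: []
LOAD_CONST → push 5. Stack: [5]
LOAD_FAST a → push -10. Stack: [5, -10]
BINARY_OP & → 5 & -10 = 4. Stack: [4]
STORE_FAST n → n=4. Stack: []
LOAD_FAST_LOAD_FAST b,a → push 10,-10. Stack: [10, -10]
COMPARE_OP bool(>) → 10 vs -10 = True. Stack: [True]
POP_JUMP_IF_FALSE → pop True; no jump. Stack: []
LOAD_CONST → push 2. Stack: [2]
LOAD_FAST a → push -10. Stack: [2, -10]
BINARY_OP + → 2 + -10 = -8. Stack: [-8]
STORE_FAST y → y=-8. Stack: []
LOAD_FAST_LOAD_FAST y,a → push -8,-10. Stack: [-8, -10]
BINARY_OP + → -8 + -10 = -18. Stack: [-18]
LOAD_FAST y → push -8. Stack: [-18, -8]
BINARY_OP ^ → -18 ^ -8 = 22. Stack: [22]
STORE_FAST t → t=22. Stack: []
LOAD_FAST t → push 22. Stack: [22]
RETURN_VALUE → return 22.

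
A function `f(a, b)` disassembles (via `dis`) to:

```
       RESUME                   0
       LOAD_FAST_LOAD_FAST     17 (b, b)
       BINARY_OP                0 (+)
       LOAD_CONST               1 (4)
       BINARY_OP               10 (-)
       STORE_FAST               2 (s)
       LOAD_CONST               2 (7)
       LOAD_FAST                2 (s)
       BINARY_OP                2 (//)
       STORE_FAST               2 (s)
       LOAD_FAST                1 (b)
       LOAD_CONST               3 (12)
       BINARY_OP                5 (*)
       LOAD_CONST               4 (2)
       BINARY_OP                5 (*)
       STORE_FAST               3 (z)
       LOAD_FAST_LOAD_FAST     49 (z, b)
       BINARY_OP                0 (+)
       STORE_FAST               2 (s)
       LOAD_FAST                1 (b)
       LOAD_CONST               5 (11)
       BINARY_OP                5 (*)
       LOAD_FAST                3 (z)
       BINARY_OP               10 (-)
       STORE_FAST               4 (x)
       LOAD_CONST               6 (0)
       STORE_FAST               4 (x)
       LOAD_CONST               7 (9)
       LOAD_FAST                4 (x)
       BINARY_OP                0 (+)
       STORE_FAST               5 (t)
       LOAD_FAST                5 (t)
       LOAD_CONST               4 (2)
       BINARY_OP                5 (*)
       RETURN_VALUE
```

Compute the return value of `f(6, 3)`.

LOAD_FAST_LOAD_FAST b,b → push 3,3. Stack: [3, 3]
BINARY_OP + → 3 + 3 = 6. Stack: [6]
LOAD_CONST → push 4. Stack: [6, 4]
BINARY_OP - → 6 - 4 = 2. Stack: [2]
STORE_FAST s → s=2. Stack: []
LOAD_CONST → push 7. Stack: [7]
LOAD_FAST s → push 2. Stack: [7, 2]
BINARY_OP // → 7 // 2 = 3. Stack: [3]
STORE_FAST s → s=3. Stack: []
LOAD_FAST b → push 3. Stack: [3]
LOAD_CONST → push 12. Stack: [3, 12]
BINARY_OP * → 3 * 12 = 36. Stack: [36]
LOAD_CONST → push 2. Stack: [36, 2]
BINARY_OP * → 36 * 2 = 72. Stack: [72]
STORE_FAST z → z=72. Stack: []
LOAD_FAST_LOAD_FAST z,b → push 72,3. Stack: [72, 3]
BINARY_OP + → 72 + 3 = 75. Stack: [75]
STORE_FAST s → s=75. Stack: []
LOAD_FAST b → push 3. Stack: [3]
LOAD_CONST → push 11. Stack: [3, 11]
BINARY_OP * → 3 * 11 = 33. Stack: [33]
LOAD_FAST z → push 72. Stack: [33, 72]
BINARY_OP - → 33 - 72 = -39. Stack: [-39]
STORE_FAST x → x=-39. Stack: []
LOAD_CONST → push 0. Stack: [0]
STORE_FAST x → x=0. Stack: []
LOAD_CONST → push 9. Stack: [9]
LOAD_FAST x → push 0. Stack: [9, 0]
BINARY_OP + → 9 + 0 = 9. Stack: [9]
STORE_FAST t → t=9. Stack: []
LOAD_FAST t → push 9. Stack: [9]
LOAD_CONST → push 2. Stack: [9, 2]
BINARY_OP * → 9 * 2 = 18. Stack: [18]
RETURN_VALUE → return 18.

18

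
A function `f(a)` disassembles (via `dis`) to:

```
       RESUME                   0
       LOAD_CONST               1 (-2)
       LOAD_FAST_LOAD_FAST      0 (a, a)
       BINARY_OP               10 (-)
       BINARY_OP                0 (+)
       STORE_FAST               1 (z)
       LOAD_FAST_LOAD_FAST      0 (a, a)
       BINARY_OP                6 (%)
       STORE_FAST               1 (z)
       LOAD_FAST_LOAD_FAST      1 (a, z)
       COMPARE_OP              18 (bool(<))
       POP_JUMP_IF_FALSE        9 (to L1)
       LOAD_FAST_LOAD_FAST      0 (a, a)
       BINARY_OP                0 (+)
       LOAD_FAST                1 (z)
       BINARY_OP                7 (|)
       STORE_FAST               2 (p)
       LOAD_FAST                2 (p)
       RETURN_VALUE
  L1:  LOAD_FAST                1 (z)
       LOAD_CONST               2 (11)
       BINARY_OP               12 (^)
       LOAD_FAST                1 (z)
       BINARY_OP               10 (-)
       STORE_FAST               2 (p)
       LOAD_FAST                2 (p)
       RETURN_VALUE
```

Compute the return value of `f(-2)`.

-4

LOAD_CONST → push -2. Stack: [-2]
LOAD_FAST_LOAD_FAST a,a → push -2,-2. Stack: [-2, -2, -2]
BINARY_OP - → -2 - -2 = 0. Stack: [-2, 0]
BINARY_OP + → -2 + 0 = -2. Stack: [-2]
STORE_FAST z → z=-2. Stack: []
LOAD_FAST_LOAD_FAST a,a → push -2,-2. Stack: [-2, -2]
BINARY_OP % → -2 % -2 = 0. Stack: [0]
STORE_FAST z → z=0. Stack: []
LOAD_FAST_LOAD_FAST a,z → push -2,0. Stack: [-2, 0]
COMPARE_OP bool(<) → -2 vs 0 = True. Stack: [True]
POP_JUMP_IF_FALSE → pop True; no jump. Stack: []
LOAD_FAST_LOAD_FAST a,a → push -2,-2. Stack: [-2, -2]
BINARY_OP + → -2 + -2 = -4. Stack: [-4]
LOAD_FAST z → push 0. Stack: [-4, 0]
BINARY_OP | → -4 | 0 = -4. Stack: [-4]
STORE_FAST p → p=-4. Stack: []
LOAD_FAST p → push -4. Stack: [-4]
RETURN_VALUE → return -4.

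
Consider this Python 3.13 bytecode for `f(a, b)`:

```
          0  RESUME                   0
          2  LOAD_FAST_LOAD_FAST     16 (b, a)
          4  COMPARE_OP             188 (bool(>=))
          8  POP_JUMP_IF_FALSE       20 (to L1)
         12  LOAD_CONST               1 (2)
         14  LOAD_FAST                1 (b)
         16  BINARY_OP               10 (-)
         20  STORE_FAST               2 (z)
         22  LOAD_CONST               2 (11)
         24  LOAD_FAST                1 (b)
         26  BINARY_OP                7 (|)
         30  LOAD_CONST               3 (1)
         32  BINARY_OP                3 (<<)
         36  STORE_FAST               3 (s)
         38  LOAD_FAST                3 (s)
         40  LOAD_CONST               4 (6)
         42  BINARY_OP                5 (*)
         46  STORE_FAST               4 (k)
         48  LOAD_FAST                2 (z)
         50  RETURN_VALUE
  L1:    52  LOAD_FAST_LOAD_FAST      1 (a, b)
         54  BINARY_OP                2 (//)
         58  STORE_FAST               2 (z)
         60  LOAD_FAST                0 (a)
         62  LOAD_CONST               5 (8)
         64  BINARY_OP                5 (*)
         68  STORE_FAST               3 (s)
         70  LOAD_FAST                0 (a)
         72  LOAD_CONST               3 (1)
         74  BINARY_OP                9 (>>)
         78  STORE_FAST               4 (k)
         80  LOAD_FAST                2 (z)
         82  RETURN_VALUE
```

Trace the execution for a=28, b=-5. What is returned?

-6

LOAD_FAST_LOAD_FAST b,a → push -5,28. Stack: [-5, 28]
COMPARE_OP bool(>=) → -5 vs 28 = False. Stack: [False]
POP_JUMP_IF_FALSE → pop False; jump. Stack: []
LOAD_FAST_LOAD_FAST a,b → push 28,-5. Stack: [28, -5]
BINARY_OP // → 28 // -5 = -6. Stack: [-6]
STORE_FAST z → z=-6. Stack: []
LOAD_FAST a → push 28. Stack: [28]
LOAD_CONST → push 8. Stack: [28, 8]
BINARY_OP * → 28 * 8 = 224. Stack: [224]
STORE_FAST s → s=224. Stack: []
LOAD_FAST a → push 28. Stack: [28]
LOAD_CONST → push 1. Stack: [28, 1]
BINARY_OP >> → 28 >> 1 = 14. Stack: [14]
STORE_FAST k → k=14. Stack: []
LOAD_FAST z → push -6. Stack: [-6]
RETURN_VALUE → return -6.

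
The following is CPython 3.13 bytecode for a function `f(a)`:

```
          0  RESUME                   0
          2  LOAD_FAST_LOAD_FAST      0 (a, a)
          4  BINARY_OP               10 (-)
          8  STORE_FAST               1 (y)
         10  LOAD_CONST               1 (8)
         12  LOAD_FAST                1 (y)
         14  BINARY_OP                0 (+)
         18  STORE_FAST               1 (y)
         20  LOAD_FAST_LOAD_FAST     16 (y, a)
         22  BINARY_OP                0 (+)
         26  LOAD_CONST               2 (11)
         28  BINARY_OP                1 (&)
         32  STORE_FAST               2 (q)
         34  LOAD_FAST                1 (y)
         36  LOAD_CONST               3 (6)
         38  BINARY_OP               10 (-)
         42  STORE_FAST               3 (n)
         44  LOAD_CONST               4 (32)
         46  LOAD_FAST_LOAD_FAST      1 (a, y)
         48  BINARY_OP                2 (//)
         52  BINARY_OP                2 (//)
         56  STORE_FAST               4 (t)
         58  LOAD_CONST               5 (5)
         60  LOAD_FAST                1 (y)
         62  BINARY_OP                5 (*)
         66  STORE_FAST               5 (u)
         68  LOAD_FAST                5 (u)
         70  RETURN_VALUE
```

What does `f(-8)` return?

LOAD_FAST_LOAD_FAST a,a → push -8,-8. Stack: [-8, -8]
BINARY_OP - → -8 - -8 = 0. Stack: [0]
STORE_FAST y → y=0. Stack: []
LOAD_CONST → push 8. Stack: [8]
LOAD_FAST y → push 0. Stack: [8, 0]
BINARY_OP + → 8 + 0 = 8. Stack: [8]
STORE_FAST y → y=8. Stack: []
LOAD_FAST_LOAD_FAST y,a → push 8,-8. Stack: [8, -8]
BINARY_OP + → 8 + -8 = 0. Stack: [0]
LOAD_CONST → push 11. Stack: [0, 11]
BINARY_OP & → 0 & 11 = 0. Stack: [0]
STORE_FAST q → q=0. Stack: []
LOAD_FAST y → push 8. Stack: [8]
LOAD_CONST → push 6. Stack: [8, 6]
BINARY_OP - → 8 - 6 = 2. Stack: [2]
STORE_FAST n → n=2. Stack: []
LOAD_CONST → push 32. Stack: [32]
LOAD_FAST_LOAD_FAST a,y → push -8,8. Stack: [32, -8, 8]
BINARY_OP // → -8 // 8 = -1. Stack: [32, -1]
BINARY_OP // → 32 // -1 = -32. Stack: [-32]
STORE_FAST t → t=-32. Stack: []
LOAD_CONST → push 5. Stack: [5]
LOAD_FAST y → push 8. Stack: [5, 8]
BINARY_OP * → 5 * 8 = 40. Stack: [40]
STORE_FAST u → u=40. Stack: []
LOAD_FAST u → push 40. Stack: [40]
RETURN_VALUE → return 40.

40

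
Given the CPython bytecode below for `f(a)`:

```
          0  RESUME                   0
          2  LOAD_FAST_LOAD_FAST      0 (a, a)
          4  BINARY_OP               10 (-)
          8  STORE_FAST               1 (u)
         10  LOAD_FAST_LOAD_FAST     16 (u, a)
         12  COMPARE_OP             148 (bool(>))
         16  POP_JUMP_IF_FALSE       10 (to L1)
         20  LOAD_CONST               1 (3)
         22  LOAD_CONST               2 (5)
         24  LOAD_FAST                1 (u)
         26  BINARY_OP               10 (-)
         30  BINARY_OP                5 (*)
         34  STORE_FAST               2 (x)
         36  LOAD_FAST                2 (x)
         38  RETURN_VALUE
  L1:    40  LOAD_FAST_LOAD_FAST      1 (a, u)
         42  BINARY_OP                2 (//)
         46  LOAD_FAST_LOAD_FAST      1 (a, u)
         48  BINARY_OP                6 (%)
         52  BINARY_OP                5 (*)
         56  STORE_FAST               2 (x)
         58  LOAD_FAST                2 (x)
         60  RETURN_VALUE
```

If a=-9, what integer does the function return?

15

LOAD_FAST_LOAD_FAST a,a → push -9,-9. Stack: [-9, -9]
BINARY_OP - → -9 - -9 = 0. Stack: [0]
STORE_FAST u → u=0. Stack: []
LOAD_FAST_LOAD_FAST u,a → push 0,-9. Stack: [0, -9]
COMPARE_OP bool(>) → 0 vs -9 = True. Stack: [True]
POP_JUMP_IF_FALSE → pop True; no jump. Stack: []
LOAD_CONST → push 3. Stack: [3]
LOAD_CONST → push 5. Stack: [3, 5]
LOAD_FAST u → push 0. Stack: [3, 5, 0]
BINARY_OP - → 5 - 0 = 5. Stack: [3, 5]
BINARY_OP * → 3 * 5 = 15. Stack: [15]
STORE_FAST x → x=15. Stack: []
LOAD_FAST x → push 15. Stack: [15]
RETURN_VALUE → return 15.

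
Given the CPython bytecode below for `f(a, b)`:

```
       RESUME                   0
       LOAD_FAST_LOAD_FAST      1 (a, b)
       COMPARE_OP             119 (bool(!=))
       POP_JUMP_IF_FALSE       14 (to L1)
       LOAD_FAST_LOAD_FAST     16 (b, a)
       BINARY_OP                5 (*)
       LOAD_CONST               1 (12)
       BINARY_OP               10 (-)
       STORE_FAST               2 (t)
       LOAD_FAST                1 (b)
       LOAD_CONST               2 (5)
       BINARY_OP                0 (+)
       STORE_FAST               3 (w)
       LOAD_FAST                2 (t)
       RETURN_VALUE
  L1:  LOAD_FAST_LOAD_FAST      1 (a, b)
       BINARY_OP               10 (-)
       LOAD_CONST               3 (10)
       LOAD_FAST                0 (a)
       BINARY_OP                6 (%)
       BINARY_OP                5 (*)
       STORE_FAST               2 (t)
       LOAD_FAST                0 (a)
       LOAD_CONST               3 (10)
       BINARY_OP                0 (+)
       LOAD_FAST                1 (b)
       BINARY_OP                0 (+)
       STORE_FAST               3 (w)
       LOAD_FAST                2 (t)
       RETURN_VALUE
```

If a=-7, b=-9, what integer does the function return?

LOAD_FAST_LOAD_FAST a,b → push -7,-9. Stack: [-7, -9]
COMPARE_OP bool(!=) → -7 vs -9 = True. Stack: [True]
POP_JUMP_IF_FALSE → pop True; no jump. Stack: []
LOAD_FAST_LOAD_FAST b,a → push -9,-7. Stack: [-9, -7]
BINARY_OP * → -9 * -7 = 63. Stack: [63]
LOAD_CONST → push 12. Stack: [63, 12]
BINARY_OP - → 63 - 12 = 51. Stack: [51]
STORE_FAST t → t=51. Stack: []
LOAD_FAST b → push -9. Stack: [-9]
LOAD_CONST → push 5. Stack: [-9, 5]
BINARY_OP + → -9 + 5 = -4. Stack: [-4]
STORE_FAST w → w=-4. Stack: []
LOAD_FAST t → push 51. Stack: [51]
RETURN_VALUE → return 51.

51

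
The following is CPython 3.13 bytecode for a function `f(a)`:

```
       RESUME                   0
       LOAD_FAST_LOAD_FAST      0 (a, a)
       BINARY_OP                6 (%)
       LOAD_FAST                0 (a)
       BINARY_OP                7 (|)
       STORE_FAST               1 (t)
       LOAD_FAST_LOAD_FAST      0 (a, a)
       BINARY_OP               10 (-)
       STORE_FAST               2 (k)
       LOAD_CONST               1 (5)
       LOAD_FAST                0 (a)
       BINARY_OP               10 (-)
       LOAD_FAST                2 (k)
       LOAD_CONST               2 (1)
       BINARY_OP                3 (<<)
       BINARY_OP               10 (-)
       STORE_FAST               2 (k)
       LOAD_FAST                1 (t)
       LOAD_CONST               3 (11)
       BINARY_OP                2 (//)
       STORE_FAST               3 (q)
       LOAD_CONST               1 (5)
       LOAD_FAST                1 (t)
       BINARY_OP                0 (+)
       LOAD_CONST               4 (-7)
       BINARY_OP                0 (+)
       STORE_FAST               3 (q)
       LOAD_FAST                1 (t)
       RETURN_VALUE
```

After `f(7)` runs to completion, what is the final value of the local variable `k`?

-2

LOAD_FAST_LOAD_FAST a,a → push 7,7. Stack: [7, 7]
BINARY_OP % → 7 % 7 = 0. Stack: [0]
LOAD_FAST a → push 7. Stack: [0, 7]
BINARY_OP | → 0 | 7 = 7. Stack: [7]
STORE_FAST t → t=7. Stack: []
LOAD_FAST_LOAD_FAST a,a → push 7,7. Stack: [7, 7]
BINARY_OP - → 7 - 7 = 0. Stack: [0]
STORE_FAST k → k=0. Stack: []
LOAD_CONST → push 5. Stack: [5]
LOAD_FAST a → push 7. Stack: [5, 7]
BINARY_OP - → 5 - 7 = -2. Stack: [-2]
LOAD_FAST k → push 0. Stack: [-2, 0]
LOAD_CONST → push 1. Stack: [-2, 0, 1]
BINARY_OP << → 0 << 1 = 0. Stack: [-2, 0]
BINARY_OP - → -2 - 0 = -2. Stack: [-2]
STORE_FAST k → k=-2. Stack: []
LOAD_FAST t → push 7. Stack: [7]
LOAD_CONST → push 11. Stack: [7, 11]
BINARY_OP // → 7 // 11 = 0. Stack: [0]
STORE_FAST q → q=0. Stack: []
LOAD_CONST → push 5. Stack: [5]
LOAD_FAST t → push 7. Stack: [5, 7]
BINARY_OP + → 5 + 7 = 12. Stack: [12]
LOAD_CONST → push -7. Stack: [12, -7]
BINARY_OP + → 12 + -7 = 5. Stack: [5]
STORE_FAST q → q=5. Stack: []
LOAD_FAST t → push 7. Stack: [7]
RETURN_VALUE → return 7.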